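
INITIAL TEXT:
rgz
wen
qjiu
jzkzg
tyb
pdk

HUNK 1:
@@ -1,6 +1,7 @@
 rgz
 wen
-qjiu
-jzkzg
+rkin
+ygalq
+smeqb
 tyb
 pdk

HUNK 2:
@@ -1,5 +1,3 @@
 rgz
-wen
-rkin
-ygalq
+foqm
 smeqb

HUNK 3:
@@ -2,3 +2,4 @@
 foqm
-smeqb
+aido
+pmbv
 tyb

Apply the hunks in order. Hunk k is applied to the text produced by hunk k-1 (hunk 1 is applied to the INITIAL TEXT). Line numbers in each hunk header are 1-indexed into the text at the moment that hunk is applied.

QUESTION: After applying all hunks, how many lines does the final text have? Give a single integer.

Hunk 1: at line 1 remove [qjiu,jzkzg] add [rkin,ygalq,smeqb] -> 7 lines: rgz wen rkin ygalq smeqb tyb pdk
Hunk 2: at line 1 remove [wen,rkin,ygalq] add [foqm] -> 5 lines: rgz foqm smeqb tyb pdk
Hunk 3: at line 2 remove [smeqb] add [aido,pmbv] -> 6 lines: rgz foqm aido pmbv tyb pdk
Final line count: 6

Answer: 6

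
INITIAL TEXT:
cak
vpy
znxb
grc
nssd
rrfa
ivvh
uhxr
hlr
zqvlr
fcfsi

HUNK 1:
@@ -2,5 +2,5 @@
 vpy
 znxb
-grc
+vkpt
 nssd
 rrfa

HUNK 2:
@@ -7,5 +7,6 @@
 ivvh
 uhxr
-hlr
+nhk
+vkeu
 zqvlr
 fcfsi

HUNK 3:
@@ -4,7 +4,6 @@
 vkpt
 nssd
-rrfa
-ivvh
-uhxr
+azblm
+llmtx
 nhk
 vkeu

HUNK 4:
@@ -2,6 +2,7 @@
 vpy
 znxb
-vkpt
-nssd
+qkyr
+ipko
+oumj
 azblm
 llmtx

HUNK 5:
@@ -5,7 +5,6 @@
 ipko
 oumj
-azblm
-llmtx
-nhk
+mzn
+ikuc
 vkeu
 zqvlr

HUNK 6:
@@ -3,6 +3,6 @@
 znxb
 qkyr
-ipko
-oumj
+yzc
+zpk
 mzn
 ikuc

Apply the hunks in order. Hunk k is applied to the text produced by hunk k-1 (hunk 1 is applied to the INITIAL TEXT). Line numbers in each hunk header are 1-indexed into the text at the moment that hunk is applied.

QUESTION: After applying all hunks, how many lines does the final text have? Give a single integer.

Answer: 11

Derivation:
Hunk 1: at line 2 remove [grc] add [vkpt] -> 11 lines: cak vpy znxb vkpt nssd rrfa ivvh uhxr hlr zqvlr fcfsi
Hunk 2: at line 7 remove [hlr] add [nhk,vkeu] -> 12 lines: cak vpy znxb vkpt nssd rrfa ivvh uhxr nhk vkeu zqvlr fcfsi
Hunk 3: at line 4 remove [rrfa,ivvh,uhxr] add [azblm,llmtx] -> 11 lines: cak vpy znxb vkpt nssd azblm llmtx nhk vkeu zqvlr fcfsi
Hunk 4: at line 2 remove [vkpt,nssd] add [qkyr,ipko,oumj] -> 12 lines: cak vpy znxb qkyr ipko oumj azblm llmtx nhk vkeu zqvlr fcfsi
Hunk 5: at line 5 remove [azblm,llmtx,nhk] add [mzn,ikuc] -> 11 lines: cak vpy znxb qkyr ipko oumj mzn ikuc vkeu zqvlr fcfsi
Hunk 6: at line 3 remove [ipko,oumj] add [yzc,zpk] -> 11 lines: cak vpy znxb qkyr yzc zpk mzn ikuc vkeu zqvlr fcfsi
Final line count: 11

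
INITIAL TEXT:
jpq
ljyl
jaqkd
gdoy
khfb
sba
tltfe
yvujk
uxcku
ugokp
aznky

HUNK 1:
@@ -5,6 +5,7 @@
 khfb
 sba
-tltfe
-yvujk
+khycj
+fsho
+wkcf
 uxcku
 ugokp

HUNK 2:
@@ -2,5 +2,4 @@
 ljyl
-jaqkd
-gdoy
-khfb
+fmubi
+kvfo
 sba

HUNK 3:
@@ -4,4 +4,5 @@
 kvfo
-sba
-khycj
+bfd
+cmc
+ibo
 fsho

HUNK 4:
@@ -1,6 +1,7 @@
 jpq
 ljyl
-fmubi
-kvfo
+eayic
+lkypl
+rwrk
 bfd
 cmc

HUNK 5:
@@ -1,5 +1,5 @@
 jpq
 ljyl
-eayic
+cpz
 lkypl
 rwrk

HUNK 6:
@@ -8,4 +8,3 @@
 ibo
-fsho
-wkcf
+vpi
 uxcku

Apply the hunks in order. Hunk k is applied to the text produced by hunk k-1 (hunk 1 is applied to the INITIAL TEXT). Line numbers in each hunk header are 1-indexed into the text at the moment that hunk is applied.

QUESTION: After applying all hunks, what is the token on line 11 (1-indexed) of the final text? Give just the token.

Hunk 1: at line 5 remove [tltfe,yvujk] add [khycj,fsho,wkcf] -> 12 lines: jpq ljyl jaqkd gdoy khfb sba khycj fsho wkcf uxcku ugokp aznky
Hunk 2: at line 2 remove [jaqkd,gdoy,khfb] add [fmubi,kvfo] -> 11 lines: jpq ljyl fmubi kvfo sba khycj fsho wkcf uxcku ugokp aznky
Hunk 3: at line 4 remove [sba,khycj] add [bfd,cmc,ibo] -> 12 lines: jpq ljyl fmubi kvfo bfd cmc ibo fsho wkcf uxcku ugokp aznky
Hunk 4: at line 1 remove [fmubi,kvfo] add [eayic,lkypl,rwrk] -> 13 lines: jpq ljyl eayic lkypl rwrk bfd cmc ibo fsho wkcf uxcku ugokp aznky
Hunk 5: at line 1 remove [eayic] add [cpz] -> 13 lines: jpq ljyl cpz lkypl rwrk bfd cmc ibo fsho wkcf uxcku ugokp aznky
Hunk 6: at line 8 remove [fsho,wkcf] add [vpi] -> 12 lines: jpq ljyl cpz lkypl rwrk bfd cmc ibo vpi uxcku ugokp aznky
Final line 11: ugokp

Answer: ugokp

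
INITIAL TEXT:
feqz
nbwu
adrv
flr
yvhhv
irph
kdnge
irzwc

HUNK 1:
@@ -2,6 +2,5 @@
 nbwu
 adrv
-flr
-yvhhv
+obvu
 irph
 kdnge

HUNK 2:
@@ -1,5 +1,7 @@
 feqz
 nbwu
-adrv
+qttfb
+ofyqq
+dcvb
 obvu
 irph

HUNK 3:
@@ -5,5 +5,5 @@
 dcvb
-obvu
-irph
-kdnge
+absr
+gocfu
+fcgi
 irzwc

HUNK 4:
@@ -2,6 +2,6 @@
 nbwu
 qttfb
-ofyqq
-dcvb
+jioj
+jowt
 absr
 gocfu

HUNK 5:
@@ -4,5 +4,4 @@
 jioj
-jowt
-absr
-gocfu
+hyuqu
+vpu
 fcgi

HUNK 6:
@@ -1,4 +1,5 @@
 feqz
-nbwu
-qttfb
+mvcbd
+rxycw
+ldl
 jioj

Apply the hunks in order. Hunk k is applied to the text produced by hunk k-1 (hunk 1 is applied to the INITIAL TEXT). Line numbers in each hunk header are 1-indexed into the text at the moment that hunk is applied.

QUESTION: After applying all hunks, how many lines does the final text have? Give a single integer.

Answer: 9

Derivation:
Hunk 1: at line 2 remove [flr,yvhhv] add [obvu] -> 7 lines: feqz nbwu adrv obvu irph kdnge irzwc
Hunk 2: at line 1 remove [adrv] add [qttfb,ofyqq,dcvb] -> 9 lines: feqz nbwu qttfb ofyqq dcvb obvu irph kdnge irzwc
Hunk 3: at line 5 remove [obvu,irph,kdnge] add [absr,gocfu,fcgi] -> 9 lines: feqz nbwu qttfb ofyqq dcvb absr gocfu fcgi irzwc
Hunk 4: at line 2 remove [ofyqq,dcvb] add [jioj,jowt] -> 9 lines: feqz nbwu qttfb jioj jowt absr gocfu fcgi irzwc
Hunk 5: at line 4 remove [jowt,absr,gocfu] add [hyuqu,vpu] -> 8 lines: feqz nbwu qttfb jioj hyuqu vpu fcgi irzwc
Hunk 6: at line 1 remove [nbwu,qttfb] add [mvcbd,rxycw,ldl] -> 9 lines: feqz mvcbd rxycw ldl jioj hyuqu vpu fcgi irzwc
Final line count: 9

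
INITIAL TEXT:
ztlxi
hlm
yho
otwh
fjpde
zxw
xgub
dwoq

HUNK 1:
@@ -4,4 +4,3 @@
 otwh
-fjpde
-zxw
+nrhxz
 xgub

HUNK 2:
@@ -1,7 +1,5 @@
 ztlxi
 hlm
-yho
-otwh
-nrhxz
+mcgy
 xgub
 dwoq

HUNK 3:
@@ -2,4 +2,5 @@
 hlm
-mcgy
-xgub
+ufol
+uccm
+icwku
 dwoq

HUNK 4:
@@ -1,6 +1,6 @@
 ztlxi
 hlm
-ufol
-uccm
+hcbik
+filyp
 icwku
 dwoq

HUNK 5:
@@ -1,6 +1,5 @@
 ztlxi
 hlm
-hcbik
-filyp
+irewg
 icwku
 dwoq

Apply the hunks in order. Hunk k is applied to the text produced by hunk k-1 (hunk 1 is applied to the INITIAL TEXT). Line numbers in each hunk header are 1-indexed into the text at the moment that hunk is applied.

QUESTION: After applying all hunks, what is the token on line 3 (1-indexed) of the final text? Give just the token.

Answer: irewg

Derivation:
Hunk 1: at line 4 remove [fjpde,zxw] add [nrhxz] -> 7 lines: ztlxi hlm yho otwh nrhxz xgub dwoq
Hunk 2: at line 1 remove [yho,otwh,nrhxz] add [mcgy] -> 5 lines: ztlxi hlm mcgy xgub dwoq
Hunk 3: at line 2 remove [mcgy,xgub] add [ufol,uccm,icwku] -> 6 lines: ztlxi hlm ufol uccm icwku dwoq
Hunk 4: at line 1 remove [ufol,uccm] add [hcbik,filyp] -> 6 lines: ztlxi hlm hcbik filyp icwku dwoq
Hunk 5: at line 1 remove [hcbik,filyp] add [irewg] -> 5 lines: ztlxi hlm irewg icwku dwoq
Final line 3: irewg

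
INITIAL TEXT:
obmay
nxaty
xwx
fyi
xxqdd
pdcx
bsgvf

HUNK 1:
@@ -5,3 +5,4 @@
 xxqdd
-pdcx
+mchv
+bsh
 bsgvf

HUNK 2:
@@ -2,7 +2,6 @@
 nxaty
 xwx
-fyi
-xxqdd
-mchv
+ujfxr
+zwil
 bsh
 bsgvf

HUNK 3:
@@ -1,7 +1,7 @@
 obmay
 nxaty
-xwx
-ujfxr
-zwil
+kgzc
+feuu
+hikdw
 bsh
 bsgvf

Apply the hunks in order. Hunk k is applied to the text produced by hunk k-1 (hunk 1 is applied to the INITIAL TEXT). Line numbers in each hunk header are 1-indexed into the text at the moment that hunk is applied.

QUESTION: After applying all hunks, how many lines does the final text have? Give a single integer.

Answer: 7

Derivation:
Hunk 1: at line 5 remove [pdcx] add [mchv,bsh] -> 8 lines: obmay nxaty xwx fyi xxqdd mchv bsh bsgvf
Hunk 2: at line 2 remove [fyi,xxqdd,mchv] add [ujfxr,zwil] -> 7 lines: obmay nxaty xwx ujfxr zwil bsh bsgvf
Hunk 3: at line 1 remove [xwx,ujfxr,zwil] add [kgzc,feuu,hikdw] -> 7 lines: obmay nxaty kgzc feuu hikdw bsh bsgvf
Final line count: 7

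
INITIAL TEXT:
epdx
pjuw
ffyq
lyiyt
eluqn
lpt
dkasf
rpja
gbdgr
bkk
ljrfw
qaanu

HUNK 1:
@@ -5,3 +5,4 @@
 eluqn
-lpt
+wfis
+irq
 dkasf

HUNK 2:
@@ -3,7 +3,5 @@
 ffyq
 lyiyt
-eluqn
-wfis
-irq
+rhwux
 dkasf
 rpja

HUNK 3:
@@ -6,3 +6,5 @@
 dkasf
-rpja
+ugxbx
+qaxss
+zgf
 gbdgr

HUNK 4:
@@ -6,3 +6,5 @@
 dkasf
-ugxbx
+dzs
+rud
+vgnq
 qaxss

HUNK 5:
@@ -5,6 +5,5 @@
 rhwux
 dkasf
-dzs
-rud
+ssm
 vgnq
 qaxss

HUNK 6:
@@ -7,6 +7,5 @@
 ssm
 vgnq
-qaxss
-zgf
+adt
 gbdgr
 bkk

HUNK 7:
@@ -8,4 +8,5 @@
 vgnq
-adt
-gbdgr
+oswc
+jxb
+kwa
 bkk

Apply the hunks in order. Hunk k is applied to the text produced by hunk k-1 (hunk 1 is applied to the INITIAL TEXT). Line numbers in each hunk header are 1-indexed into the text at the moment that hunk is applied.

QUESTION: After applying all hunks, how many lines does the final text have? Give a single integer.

Answer: 14

Derivation:
Hunk 1: at line 5 remove [lpt] add [wfis,irq] -> 13 lines: epdx pjuw ffyq lyiyt eluqn wfis irq dkasf rpja gbdgr bkk ljrfw qaanu
Hunk 2: at line 3 remove [eluqn,wfis,irq] add [rhwux] -> 11 lines: epdx pjuw ffyq lyiyt rhwux dkasf rpja gbdgr bkk ljrfw qaanu
Hunk 3: at line 6 remove [rpja] add [ugxbx,qaxss,zgf] -> 13 lines: epdx pjuw ffyq lyiyt rhwux dkasf ugxbx qaxss zgf gbdgr bkk ljrfw qaanu
Hunk 4: at line 6 remove [ugxbx] add [dzs,rud,vgnq] -> 15 lines: epdx pjuw ffyq lyiyt rhwux dkasf dzs rud vgnq qaxss zgf gbdgr bkk ljrfw qaanu
Hunk 5: at line 5 remove [dzs,rud] add [ssm] -> 14 lines: epdx pjuw ffyq lyiyt rhwux dkasf ssm vgnq qaxss zgf gbdgr bkk ljrfw qaanu
Hunk 6: at line 7 remove [qaxss,zgf] add [adt] -> 13 lines: epdx pjuw ffyq lyiyt rhwux dkasf ssm vgnq adt gbdgr bkk ljrfw qaanu
Hunk 7: at line 8 remove [adt,gbdgr] add [oswc,jxb,kwa] -> 14 lines: epdx pjuw ffyq lyiyt rhwux dkasf ssm vgnq oswc jxb kwa bkk ljrfw qaanu
Final line count: 14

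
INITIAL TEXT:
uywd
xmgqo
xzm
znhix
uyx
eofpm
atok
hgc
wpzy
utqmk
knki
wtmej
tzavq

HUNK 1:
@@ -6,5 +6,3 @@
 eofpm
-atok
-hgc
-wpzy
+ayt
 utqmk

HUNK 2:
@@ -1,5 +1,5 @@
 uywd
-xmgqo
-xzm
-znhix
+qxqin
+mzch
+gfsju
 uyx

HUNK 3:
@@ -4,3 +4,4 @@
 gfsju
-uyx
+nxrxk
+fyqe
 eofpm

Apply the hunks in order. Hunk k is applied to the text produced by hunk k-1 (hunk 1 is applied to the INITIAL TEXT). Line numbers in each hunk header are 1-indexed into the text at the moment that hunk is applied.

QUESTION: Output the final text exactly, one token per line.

Hunk 1: at line 6 remove [atok,hgc,wpzy] add [ayt] -> 11 lines: uywd xmgqo xzm znhix uyx eofpm ayt utqmk knki wtmej tzavq
Hunk 2: at line 1 remove [xmgqo,xzm,znhix] add [qxqin,mzch,gfsju] -> 11 lines: uywd qxqin mzch gfsju uyx eofpm ayt utqmk knki wtmej tzavq
Hunk 3: at line 4 remove [uyx] add [nxrxk,fyqe] -> 12 lines: uywd qxqin mzch gfsju nxrxk fyqe eofpm ayt utqmk knki wtmej tzavq

Answer: uywd
qxqin
mzch
gfsju
nxrxk
fyqe
eofpm
ayt
utqmk
knki
wtmej
tzavq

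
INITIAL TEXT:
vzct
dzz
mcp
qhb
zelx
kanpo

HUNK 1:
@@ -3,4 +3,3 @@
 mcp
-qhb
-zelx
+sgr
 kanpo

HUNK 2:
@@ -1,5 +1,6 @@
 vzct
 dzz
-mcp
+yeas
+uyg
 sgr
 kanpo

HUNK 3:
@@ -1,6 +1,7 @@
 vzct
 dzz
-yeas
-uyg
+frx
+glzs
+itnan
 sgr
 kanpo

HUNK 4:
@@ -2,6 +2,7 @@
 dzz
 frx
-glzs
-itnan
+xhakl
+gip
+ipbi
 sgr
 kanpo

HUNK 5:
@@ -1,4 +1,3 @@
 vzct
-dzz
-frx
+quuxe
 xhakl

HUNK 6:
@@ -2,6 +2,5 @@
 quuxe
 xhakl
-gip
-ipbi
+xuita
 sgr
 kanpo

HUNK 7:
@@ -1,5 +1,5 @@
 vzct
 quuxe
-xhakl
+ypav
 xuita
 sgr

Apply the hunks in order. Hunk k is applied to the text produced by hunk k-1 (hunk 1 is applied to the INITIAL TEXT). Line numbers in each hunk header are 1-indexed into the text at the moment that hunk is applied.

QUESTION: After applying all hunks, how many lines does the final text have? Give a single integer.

Answer: 6

Derivation:
Hunk 1: at line 3 remove [qhb,zelx] add [sgr] -> 5 lines: vzct dzz mcp sgr kanpo
Hunk 2: at line 1 remove [mcp] add [yeas,uyg] -> 6 lines: vzct dzz yeas uyg sgr kanpo
Hunk 3: at line 1 remove [yeas,uyg] add [frx,glzs,itnan] -> 7 lines: vzct dzz frx glzs itnan sgr kanpo
Hunk 4: at line 2 remove [glzs,itnan] add [xhakl,gip,ipbi] -> 8 lines: vzct dzz frx xhakl gip ipbi sgr kanpo
Hunk 5: at line 1 remove [dzz,frx] add [quuxe] -> 7 lines: vzct quuxe xhakl gip ipbi sgr kanpo
Hunk 6: at line 2 remove [gip,ipbi] add [xuita] -> 6 lines: vzct quuxe xhakl xuita sgr kanpo
Hunk 7: at line 1 remove [xhakl] add [ypav] -> 6 lines: vzct quuxe ypav xuita sgr kanpo
Final line count: 6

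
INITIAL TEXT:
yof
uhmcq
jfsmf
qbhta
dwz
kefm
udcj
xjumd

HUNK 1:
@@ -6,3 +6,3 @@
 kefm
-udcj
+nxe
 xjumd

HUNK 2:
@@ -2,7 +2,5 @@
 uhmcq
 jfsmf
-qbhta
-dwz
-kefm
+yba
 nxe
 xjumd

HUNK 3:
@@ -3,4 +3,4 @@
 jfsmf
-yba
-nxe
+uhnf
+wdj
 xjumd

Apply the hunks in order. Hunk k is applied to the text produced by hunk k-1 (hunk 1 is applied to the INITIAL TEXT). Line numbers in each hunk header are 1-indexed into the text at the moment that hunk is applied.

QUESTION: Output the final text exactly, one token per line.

Hunk 1: at line 6 remove [udcj] add [nxe] -> 8 lines: yof uhmcq jfsmf qbhta dwz kefm nxe xjumd
Hunk 2: at line 2 remove [qbhta,dwz,kefm] add [yba] -> 6 lines: yof uhmcq jfsmf yba nxe xjumd
Hunk 3: at line 3 remove [yba,nxe] add [uhnf,wdj] -> 6 lines: yof uhmcq jfsmf uhnf wdj xjumd

Answer: yof
uhmcq
jfsmf
uhnf
wdj
xjumd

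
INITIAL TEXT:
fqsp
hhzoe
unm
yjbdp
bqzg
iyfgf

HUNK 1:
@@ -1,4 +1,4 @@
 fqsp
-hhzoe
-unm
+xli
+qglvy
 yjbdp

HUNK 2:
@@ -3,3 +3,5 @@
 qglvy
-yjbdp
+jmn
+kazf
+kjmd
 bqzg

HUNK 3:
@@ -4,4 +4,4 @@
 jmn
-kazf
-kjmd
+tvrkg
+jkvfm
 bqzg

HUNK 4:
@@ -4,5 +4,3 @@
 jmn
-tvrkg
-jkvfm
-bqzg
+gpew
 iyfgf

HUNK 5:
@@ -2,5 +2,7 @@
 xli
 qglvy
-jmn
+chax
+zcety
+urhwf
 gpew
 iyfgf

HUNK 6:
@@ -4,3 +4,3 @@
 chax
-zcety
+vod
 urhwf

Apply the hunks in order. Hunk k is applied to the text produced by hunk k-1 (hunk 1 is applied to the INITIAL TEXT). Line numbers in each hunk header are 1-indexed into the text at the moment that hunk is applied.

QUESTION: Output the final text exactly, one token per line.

Hunk 1: at line 1 remove [hhzoe,unm] add [xli,qglvy] -> 6 lines: fqsp xli qglvy yjbdp bqzg iyfgf
Hunk 2: at line 3 remove [yjbdp] add [jmn,kazf,kjmd] -> 8 lines: fqsp xli qglvy jmn kazf kjmd bqzg iyfgf
Hunk 3: at line 4 remove [kazf,kjmd] add [tvrkg,jkvfm] -> 8 lines: fqsp xli qglvy jmn tvrkg jkvfm bqzg iyfgf
Hunk 4: at line 4 remove [tvrkg,jkvfm,bqzg] add [gpew] -> 6 lines: fqsp xli qglvy jmn gpew iyfgf
Hunk 5: at line 2 remove [jmn] add [chax,zcety,urhwf] -> 8 lines: fqsp xli qglvy chax zcety urhwf gpew iyfgf
Hunk 6: at line 4 remove [zcety] add [vod] -> 8 lines: fqsp xli qglvy chax vod urhwf gpew iyfgf

Answer: fqsp
xli
qglvy
chax
vod
urhwf
gpew
iyfgf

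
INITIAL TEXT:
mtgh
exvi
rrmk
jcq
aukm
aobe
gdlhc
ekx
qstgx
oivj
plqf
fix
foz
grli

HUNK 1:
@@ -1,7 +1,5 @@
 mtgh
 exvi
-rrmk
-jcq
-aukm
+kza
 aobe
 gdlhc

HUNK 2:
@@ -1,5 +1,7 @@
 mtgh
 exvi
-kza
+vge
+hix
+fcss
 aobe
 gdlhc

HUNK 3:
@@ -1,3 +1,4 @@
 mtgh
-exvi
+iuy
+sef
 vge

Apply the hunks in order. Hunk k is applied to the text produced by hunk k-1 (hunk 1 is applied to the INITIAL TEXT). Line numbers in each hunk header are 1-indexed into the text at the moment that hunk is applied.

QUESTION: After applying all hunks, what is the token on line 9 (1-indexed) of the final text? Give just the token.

Answer: ekx

Derivation:
Hunk 1: at line 1 remove [rrmk,jcq,aukm] add [kza] -> 12 lines: mtgh exvi kza aobe gdlhc ekx qstgx oivj plqf fix foz grli
Hunk 2: at line 1 remove [kza] add [vge,hix,fcss] -> 14 lines: mtgh exvi vge hix fcss aobe gdlhc ekx qstgx oivj plqf fix foz grli
Hunk 3: at line 1 remove [exvi] add [iuy,sef] -> 15 lines: mtgh iuy sef vge hix fcss aobe gdlhc ekx qstgx oivj plqf fix foz grli
Final line 9: ekx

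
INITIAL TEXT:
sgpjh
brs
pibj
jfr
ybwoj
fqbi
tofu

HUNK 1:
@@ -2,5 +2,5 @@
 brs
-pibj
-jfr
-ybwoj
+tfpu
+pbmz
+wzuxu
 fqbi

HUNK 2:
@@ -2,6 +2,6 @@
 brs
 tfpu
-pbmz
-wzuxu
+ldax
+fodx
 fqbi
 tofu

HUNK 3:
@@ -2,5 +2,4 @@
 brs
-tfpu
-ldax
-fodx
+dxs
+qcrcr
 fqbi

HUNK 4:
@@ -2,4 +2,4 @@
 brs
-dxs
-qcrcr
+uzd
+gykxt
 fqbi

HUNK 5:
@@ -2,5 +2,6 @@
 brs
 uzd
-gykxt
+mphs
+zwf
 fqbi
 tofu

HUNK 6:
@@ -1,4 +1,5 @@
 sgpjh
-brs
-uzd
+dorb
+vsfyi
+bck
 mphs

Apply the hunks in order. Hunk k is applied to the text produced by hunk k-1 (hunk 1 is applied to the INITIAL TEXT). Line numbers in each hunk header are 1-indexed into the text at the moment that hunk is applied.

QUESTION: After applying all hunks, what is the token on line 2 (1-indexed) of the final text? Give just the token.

Answer: dorb

Derivation:
Hunk 1: at line 2 remove [pibj,jfr,ybwoj] add [tfpu,pbmz,wzuxu] -> 7 lines: sgpjh brs tfpu pbmz wzuxu fqbi tofu
Hunk 2: at line 2 remove [pbmz,wzuxu] add [ldax,fodx] -> 7 lines: sgpjh brs tfpu ldax fodx fqbi tofu
Hunk 3: at line 2 remove [tfpu,ldax,fodx] add [dxs,qcrcr] -> 6 lines: sgpjh brs dxs qcrcr fqbi tofu
Hunk 4: at line 2 remove [dxs,qcrcr] add [uzd,gykxt] -> 6 lines: sgpjh brs uzd gykxt fqbi tofu
Hunk 5: at line 2 remove [gykxt] add [mphs,zwf] -> 7 lines: sgpjh brs uzd mphs zwf fqbi tofu
Hunk 6: at line 1 remove [brs,uzd] add [dorb,vsfyi,bck] -> 8 lines: sgpjh dorb vsfyi bck mphs zwf fqbi tofu
Final line 2: dorb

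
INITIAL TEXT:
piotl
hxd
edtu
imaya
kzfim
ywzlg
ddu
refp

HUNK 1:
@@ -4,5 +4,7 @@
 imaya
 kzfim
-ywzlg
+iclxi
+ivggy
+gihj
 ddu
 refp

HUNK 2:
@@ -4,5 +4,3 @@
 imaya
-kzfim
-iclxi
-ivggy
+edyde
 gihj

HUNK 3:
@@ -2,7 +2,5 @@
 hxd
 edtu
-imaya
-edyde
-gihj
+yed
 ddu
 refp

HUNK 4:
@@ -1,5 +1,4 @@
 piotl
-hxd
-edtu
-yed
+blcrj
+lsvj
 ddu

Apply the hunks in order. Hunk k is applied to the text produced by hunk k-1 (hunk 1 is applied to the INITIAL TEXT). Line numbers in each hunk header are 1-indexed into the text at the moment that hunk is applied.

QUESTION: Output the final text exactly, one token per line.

Hunk 1: at line 4 remove [ywzlg] add [iclxi,ivggy,gihj] -> 10 lines: piotl hxd edtu imaya kzfim iclxi ivggy gihj ddu refp
Hunk 2: at line 4 remove [kzfim,iclxi,ivggy] add [edyde] -> 8 lines: piotl hxd edtu imaya edyde gihj ddu refp
Hunk 3: at line 2 remove [imaya,edyde,gihj] add [yed] -> 6 lines: piotl hxd edtu yed ddu refp
Hunk 4: at line 1 remove [hxd,edtu,yed] add [blcrj,lsvj] -> 5 lines: piotl blcrj lsvj ddu refp

Answer: piotl
blcrj
lsvj
ddu
refp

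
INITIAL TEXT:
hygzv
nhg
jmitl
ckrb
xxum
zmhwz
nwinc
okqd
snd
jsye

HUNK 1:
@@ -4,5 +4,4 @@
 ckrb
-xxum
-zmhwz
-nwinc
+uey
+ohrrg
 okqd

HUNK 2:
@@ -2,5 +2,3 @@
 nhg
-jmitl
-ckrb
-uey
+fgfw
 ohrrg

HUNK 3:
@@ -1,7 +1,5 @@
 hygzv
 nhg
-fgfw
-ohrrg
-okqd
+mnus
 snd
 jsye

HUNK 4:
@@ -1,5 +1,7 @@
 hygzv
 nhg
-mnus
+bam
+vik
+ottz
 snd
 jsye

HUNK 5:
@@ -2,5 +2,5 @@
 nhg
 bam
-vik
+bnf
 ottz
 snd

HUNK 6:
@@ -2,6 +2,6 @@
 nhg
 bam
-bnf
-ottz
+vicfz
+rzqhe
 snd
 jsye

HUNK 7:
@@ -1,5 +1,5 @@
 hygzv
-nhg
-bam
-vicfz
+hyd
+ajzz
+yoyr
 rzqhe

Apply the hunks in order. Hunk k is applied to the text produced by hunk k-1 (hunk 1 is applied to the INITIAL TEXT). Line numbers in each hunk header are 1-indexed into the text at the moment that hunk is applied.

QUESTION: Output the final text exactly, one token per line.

Hunk 1: at line 4 remove [xxum,zmhwz,nwinc] add [uey,ohrrg] -> 9 lines: hygzv nhg jmitl ckrb uey ohrrg okqd snd jsye
Hunk 2: at line 2 remove [jmitl,ckrb,uey] add [fgfw] -> 7 lines: hygzv nhg fgfw ohrrg okqd snd jsye
Hunk 3: at line 1 remove [fgfw,ohrrg,okqd] add [mnus] -> 5 lines: hygzv nhg mnus snd jsye
Hunk 4: at line 1 remove [mnus] add [bam,vik,ottz] -> 7 lines: hygzv nhg bam vik ottz snd jsye
Hunk 5: at line 2 remove [vik] add [bnf] -> 7 lines: hygzv nhg bam bnf ottz snd jsye
Hunk 6: at line 2 remove [bnf,ottz] add [vicfz,rzqhe] -> 7 lines: hygzv nhg bam vicfz rzqhe snd jsye
Hunk 7: at line 1 remove [nhg,bam,vicfz] add [hyd,ajzz,yoyr] -> 7 lines: hygzv hyd ajzz yoyr rzqhe snd jsye

Answer: hygzv
hyd
ajzz
yoyr
rzqhe
snd
jsye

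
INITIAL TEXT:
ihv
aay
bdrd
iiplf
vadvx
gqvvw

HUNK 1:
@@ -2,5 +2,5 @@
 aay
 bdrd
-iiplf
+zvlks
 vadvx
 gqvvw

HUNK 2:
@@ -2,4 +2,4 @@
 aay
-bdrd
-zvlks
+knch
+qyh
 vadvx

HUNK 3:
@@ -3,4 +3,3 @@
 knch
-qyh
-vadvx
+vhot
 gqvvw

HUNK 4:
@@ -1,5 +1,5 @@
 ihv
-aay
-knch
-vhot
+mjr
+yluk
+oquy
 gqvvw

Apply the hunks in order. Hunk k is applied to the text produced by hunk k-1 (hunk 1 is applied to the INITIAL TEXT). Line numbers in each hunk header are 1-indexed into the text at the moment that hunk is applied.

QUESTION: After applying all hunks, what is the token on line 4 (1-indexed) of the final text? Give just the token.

Answer: oquy

Derivation:
Hunk 1: at line 2 remove [iiplf] add [zvlks] -> 6 lines: ihv aay bdrd zvlks vadvx gqvvw
Hunk 2: at line 2 remove [bdrd,zvlks] add [knch,qyh] -> 6 lines: ihv aay knch qyh vadvx gqvvw
Hunk 3: at line 3 remove [qyh,vadvx] add [vhot] -> 5 lines: ihv aay knch vhot gqvvw
Hunk 4: at line 1 remove [aay,knch,vhot] add [mjr,yluk,oquy] -> 5 lines: ihv mjr yluk oquy gqvvw
Final line 4: oquy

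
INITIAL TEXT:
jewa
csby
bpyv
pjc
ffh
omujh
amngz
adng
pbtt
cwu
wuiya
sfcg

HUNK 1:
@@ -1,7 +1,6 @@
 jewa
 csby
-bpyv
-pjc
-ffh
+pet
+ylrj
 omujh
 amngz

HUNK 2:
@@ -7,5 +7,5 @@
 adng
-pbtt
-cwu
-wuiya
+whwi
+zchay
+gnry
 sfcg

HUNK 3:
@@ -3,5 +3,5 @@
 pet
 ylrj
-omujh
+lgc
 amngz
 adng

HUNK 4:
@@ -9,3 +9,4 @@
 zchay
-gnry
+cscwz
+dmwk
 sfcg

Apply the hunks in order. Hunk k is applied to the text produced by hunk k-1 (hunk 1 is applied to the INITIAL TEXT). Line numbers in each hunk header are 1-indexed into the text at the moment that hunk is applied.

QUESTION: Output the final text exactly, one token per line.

Answer: jewa
csby
pet
ylrj
lgc
amngz
adng
whwi
zchay
cscwz
dmwk
sfcg

Derivation:
Hunk 1: at line 1 remove [bpyv,pjc,ffh] add [pet,ylrj] -> 11 lines: jewa csby pet ylrj omujh amngz adng pbtt cwu wuiya sfcg
Hunk 2: at line 7 remove [pbtt,cwu,wuiya] add [whwi,zchay,gnry] -> 11 lines: jewa csby pet ylrj omujh amngz adng whwi zchay gnry sfcg
Hunk 3: at line 3 remove [omujh] add [lgc] -> 11 lines: jewa csby pet ylrj lgc amngz adng whwi zchay gnry sfcg
Hunk 4: at line 9 remove [gnry] add [cscwz,dmwk] -> 12 lines: jewa csby pet ylrj lgc amngz adng whwi zchay cscwz dmwk sfcg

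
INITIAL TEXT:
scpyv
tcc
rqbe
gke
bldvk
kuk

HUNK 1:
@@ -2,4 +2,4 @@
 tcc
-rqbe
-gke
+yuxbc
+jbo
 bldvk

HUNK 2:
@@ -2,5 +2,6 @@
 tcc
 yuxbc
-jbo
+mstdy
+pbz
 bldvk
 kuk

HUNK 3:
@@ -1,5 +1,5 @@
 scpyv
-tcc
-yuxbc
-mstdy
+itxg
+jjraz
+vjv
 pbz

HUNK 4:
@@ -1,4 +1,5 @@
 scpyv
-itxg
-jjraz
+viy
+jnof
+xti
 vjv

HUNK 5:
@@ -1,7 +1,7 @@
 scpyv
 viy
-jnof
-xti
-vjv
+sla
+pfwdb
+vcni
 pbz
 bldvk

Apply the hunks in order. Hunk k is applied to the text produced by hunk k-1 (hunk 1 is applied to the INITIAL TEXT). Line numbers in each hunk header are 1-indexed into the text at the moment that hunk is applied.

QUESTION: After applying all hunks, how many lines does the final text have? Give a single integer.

Answer: 8

Derivation:
Hunk 1: at line 2 remove [rqbe,gke] add [yuxbc,jbo] -> 6 lines: scpyv tcc yuxbc jbo bldvk kuk
Hunk 2: at line 2 remove [jbo] add [mstdy,pbz] -> 7 lines: scpyv tcc yuxbc mstdy pbz bldvk kuk
Hunk 3: at line 1 remove [tcc,yuxbc,mstdy] add [itxg,jjraz,vjv] -> 7 lines: scpyv itxg jjraz vjv pbz bldvk kuk
Hunk 4: at line 1 remove [itxg,jjraz] add [viy,jnof,xti] -> 8 lines: scpyv viy jnof xti vjv pbz bldvk kuk
Hunk 5: at line 1 remove [jnof,xti,vjv] add [sla,pfwdb,vcni] -> 8 lines: scpyv viy sla pfwdb vcni pbz bldvk kuk
Final line count: 8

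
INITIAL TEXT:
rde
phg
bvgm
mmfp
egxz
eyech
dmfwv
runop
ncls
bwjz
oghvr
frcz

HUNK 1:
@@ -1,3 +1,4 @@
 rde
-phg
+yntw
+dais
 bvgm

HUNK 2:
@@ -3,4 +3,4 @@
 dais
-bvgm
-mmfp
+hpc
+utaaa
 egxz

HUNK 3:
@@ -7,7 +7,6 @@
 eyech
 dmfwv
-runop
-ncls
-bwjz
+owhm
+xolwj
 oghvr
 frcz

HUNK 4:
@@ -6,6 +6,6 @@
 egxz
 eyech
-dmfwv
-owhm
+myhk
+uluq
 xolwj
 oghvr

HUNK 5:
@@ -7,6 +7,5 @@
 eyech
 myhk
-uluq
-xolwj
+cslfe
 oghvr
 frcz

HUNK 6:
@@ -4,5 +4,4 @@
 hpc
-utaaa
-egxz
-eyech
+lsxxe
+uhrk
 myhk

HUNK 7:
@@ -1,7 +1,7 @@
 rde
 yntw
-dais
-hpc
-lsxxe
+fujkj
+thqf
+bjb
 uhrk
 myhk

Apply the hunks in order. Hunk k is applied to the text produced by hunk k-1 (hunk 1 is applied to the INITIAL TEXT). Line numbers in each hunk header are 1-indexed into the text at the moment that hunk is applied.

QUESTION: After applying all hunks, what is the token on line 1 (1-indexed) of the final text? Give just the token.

Hunk 1: at line 1 remove [phg] add [yntw,dais] -> 13 lines: rde yntw dais bvgm mmfp egxz eyech dmfwv runop ncls bwjz oghvr frcz
Hunk 2: at line 3 remove [bvgm,mmfp] add [hpc,utaaa] -> 13 lines: rde yntw dais hpc utaaa egxz eyech dmfwv runop ncls bwjz oghvr frcz
Hunk 3: at line 7 remove [runop,ncls,bwjz] add [owhm,xolwj] -> 12 lines: rde yntw dais hpc utaaa egxz eyech dmfwv owhm xolwj oghvr frcz
Hunk 4: at line 6 remove [dmfwv,owhm] add [myhk,uluq] -> 12 lines: rde yntw dais hpc utaaa egxz eyech myhk uluq xolwj oghvr frcz
Hunk 5: at line 7 remove [uluq,xolwj] add [cslfe] -> 11 lines: rde yntw dais hpc utaaa egxz eyech myhk cslfe oghvr frcz
Hunk 6: at line 4 remove [utaaa,egxz,eyech] add [lsxxe,uhrk] -> 10 lines: rde yntw dais hpc lsxxe uhrk myhk cslfe oghvr frcz
Hunk 7: at line 1 remove [dais,hpc,lsxxe] add [fujkj,thqf,bjb] -> 10 lines: rde yntw fujkj thqf bjb uhrk myhk cslfe oghvr frcz
Final line 1: rde

Answer: rde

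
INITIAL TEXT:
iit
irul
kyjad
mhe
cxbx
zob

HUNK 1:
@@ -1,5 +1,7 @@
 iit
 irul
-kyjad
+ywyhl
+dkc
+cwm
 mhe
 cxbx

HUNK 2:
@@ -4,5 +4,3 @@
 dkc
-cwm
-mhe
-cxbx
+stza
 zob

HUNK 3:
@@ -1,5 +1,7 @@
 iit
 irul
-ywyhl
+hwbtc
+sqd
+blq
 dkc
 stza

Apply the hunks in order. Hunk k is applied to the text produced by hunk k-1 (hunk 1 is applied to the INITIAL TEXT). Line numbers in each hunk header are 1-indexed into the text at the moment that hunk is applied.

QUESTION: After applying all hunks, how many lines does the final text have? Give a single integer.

Hunk 1: at line 1 remove [kyjad] add [ywyhl,dkc,cwm] -> 8 lines: iit irul ywyhl dkc cwm mhe cxbx zob
Hunk 2: at line 4 remove [cwm,mhe,cxbx] add [stza] -> 6 lines: iit irul ywyhl dkc stza zob
Hunk 3: at line 1 remove [ywyhl] add [hwbtc,sqd,blq] -> 8 lines: iit irul hwbtc sqd blq dkc stza zob
Final line count: 8

Answer: 8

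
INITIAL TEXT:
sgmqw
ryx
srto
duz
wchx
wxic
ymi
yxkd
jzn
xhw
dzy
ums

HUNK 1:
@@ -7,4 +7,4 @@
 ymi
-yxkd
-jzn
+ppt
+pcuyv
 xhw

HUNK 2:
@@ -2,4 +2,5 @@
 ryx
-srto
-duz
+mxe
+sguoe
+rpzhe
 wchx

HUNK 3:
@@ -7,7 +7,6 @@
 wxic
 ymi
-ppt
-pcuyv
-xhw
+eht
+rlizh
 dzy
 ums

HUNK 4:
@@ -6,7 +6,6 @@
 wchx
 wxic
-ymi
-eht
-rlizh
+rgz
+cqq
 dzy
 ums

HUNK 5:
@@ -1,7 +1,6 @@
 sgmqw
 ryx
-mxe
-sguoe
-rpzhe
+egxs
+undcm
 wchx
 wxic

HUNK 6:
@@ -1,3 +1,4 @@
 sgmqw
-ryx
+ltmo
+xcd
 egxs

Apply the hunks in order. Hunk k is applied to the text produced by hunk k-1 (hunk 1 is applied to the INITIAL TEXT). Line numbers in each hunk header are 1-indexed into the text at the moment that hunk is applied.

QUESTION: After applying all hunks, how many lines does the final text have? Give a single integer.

Hunk 1: at line 7 remove [yxkd,jzn] add [ppt,pcuyv] -> 12 lines: sgmqw ryx srto duz wchx wxic ymi ppt pcuyv xhw dzy ums
Hunk 2: at line 2 remove [srto,duz] add [mxe,sguoe,rpzhe] -> 13 lines: sgmqw ryx mxe sguoe rpzhe wchx wxic ymi ppt pcuyv xhw dzy ums
Hunk 3: at line 7 remove [ppt,pcuyv,xhw] add [eht,rlizh] -> 12 lines: sgmqw ryx mxe sguoe rpzhe wchx wxic ymi eht rlizh dzy ums
Hunk 4: at line 6 remove [ymi,eht,rlizh] add [rgz,cqq] -> 11 lines: sgmqw ryx mxe sguoe rpzhe wchx wxic rgz cqq dzy ums
Hunk 5: at line 1 remove [mxe,sguoe,rpzhe] add [egxs,undcm] -> 10 lines: sgmqw ryx egxs undcm wchx wxic rgz cqq dzy ums
Hunk 6: at line 1 remove [ryx] add [ltmo,xcd] -> 11 lines: sgmqw ltmo xcd egxs undcm wchx wxic rgz cqq dzy ums
Final line count: 11

Answer: 11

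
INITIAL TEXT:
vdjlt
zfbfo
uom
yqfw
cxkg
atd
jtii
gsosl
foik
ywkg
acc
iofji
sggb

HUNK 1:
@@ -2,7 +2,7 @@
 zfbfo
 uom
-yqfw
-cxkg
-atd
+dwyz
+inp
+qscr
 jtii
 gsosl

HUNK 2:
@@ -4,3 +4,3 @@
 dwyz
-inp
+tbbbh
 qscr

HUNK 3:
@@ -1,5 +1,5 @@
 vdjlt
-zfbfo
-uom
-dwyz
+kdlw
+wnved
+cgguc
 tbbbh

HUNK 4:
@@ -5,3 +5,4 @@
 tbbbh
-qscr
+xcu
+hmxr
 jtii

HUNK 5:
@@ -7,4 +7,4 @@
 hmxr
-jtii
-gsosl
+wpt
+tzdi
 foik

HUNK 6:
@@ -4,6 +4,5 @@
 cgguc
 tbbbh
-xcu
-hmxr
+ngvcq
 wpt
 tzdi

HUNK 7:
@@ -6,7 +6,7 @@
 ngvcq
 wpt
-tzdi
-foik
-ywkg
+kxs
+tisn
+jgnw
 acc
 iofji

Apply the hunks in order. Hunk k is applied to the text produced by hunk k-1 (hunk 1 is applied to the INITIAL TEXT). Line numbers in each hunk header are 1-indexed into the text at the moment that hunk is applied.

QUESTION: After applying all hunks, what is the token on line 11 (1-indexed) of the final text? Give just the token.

Answer: acc

Derivation:
Hunk 1: at line 2 remove [yqfw,cxkg,atd] add [dwyz,inp,qscr] -> 13 lines: vdjlt zfbfo uom dwyz inp qscr jtii gsosl foik ywkg acc iofji sggb
Hunk 2: at line 4 remove [inp] add [tbbbh] -> 13 lines: vdjlt zfbfo uom dwyz tbbbh qscr jtii gsosl foik ywkg acc iofji sggb
Hunk 3: at line 1 remove [zfbfo,uom,dwyz] add [kdlw,wnved,cgguc] -> 13 lines: vdjlt kdlw wnved cgguc tbbbh qscr jtii gsosl foik ywkg acc iofji sggb
Hunk 4: at line 5 remove [qscr] add [xcu,hmxr] -> 14 lines: vdjlt kdlw wnved cgguc tbbbh xcu hmxr jtii gsosl foik ywkg acc iofji sggb
Hunk 5: at line 7 remove [jtii,gsosl] add [wpt,tzdi] -> 14 lines: vdjlt kdlw wnved cgguc tbbbh xcu hmxr wpt tzdi foik ywkg acc iofji sggb
Hunk 6: at line 4 remove [xcu,hmxr] add [ngvcq] -> 13 lines: vdjlt kdlw wnved cgguc tbbbh ngvcq wpt tzdi foik ywkg acc iofji sggb
Hunk 7: at line 6 remove [tzdi,foik,ywkg] add [kxs,tisn,jgnw] -> 13 lines: vdjlt kdlw wnved cgguc tbbbh ngvcq wpt kxs tisn jgnw acc iofji sggb
Final line 11: acc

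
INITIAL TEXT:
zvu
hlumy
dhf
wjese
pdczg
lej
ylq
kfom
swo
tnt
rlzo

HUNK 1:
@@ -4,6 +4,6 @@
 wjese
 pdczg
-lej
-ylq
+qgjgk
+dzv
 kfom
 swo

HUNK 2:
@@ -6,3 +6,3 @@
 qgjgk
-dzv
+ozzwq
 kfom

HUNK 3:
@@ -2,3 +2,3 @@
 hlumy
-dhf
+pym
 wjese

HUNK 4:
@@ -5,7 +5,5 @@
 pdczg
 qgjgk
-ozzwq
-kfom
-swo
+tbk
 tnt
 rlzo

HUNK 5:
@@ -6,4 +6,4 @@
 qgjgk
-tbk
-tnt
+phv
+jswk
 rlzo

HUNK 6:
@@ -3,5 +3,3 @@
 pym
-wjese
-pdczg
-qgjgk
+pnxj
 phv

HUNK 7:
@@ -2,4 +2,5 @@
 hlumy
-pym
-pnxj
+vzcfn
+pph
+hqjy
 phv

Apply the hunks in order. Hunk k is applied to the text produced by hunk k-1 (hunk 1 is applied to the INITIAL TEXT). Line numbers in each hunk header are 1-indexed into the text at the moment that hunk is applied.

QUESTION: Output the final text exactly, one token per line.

Hunk 1: at line 4 remove [lej,ylq] add [qgjgk,dzv] -> 11 lines: zvu hlumy dhf wjese pdczg qgjgk dzv kfom swo tnt rlzo
Hunk 2: at line 6 remove [dzv] add [ozzwq] -> 11 lines: zvu hlumy dhf wjese pdczg qgjgk ozzwq kfom swo tnt rlzo
Hunk 3: at line 2 remove [dhf] add [pym] -> 11 lines: zvu hlumy pym wjese pdczg qgjgk ozzwq kfom swo tnt rlzo
Hunk 4: at line 5 remove [ozzwq,kfom,swo] add [tbk] -> 9 lines: zvu hlumy pym wjese pdczg qgjgk tbk tnt rlzo
Hunk 5: at line 6 remove [tbk,tnt] add [phv,jswk] -> 9 lines: zvu hlumy pym wjese pdczg qgjgk phv jswk rlzo
Hunk 6: at line 3 remove [wjese,pdczg,qgjgk] add [pnxj] -> 7 lines: zvu hlumy pym pnxj phv jswk rlzo
Hunk 7: at line 2 remove [pym,pnxj] add [vzcfn,pph,hqjy] -> 8 lines: zvu hlumy vzcfn pph hqjy phv jswk rlzo

Answer: zvu
hlumy
vzcfn
pph
hqjy
phv
jswk
rlzo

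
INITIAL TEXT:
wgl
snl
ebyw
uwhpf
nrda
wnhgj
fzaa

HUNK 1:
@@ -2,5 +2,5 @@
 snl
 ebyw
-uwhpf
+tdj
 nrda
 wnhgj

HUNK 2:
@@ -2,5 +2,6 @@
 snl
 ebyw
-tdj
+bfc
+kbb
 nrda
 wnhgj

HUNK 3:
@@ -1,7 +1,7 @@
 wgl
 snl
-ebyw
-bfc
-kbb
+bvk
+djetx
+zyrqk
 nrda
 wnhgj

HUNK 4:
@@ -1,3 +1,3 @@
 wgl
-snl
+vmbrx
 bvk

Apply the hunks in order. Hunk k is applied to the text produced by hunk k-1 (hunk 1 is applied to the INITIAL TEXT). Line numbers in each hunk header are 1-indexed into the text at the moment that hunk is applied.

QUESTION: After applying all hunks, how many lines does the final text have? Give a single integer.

Hunk 1: at line 2 remove [uwhpf] add [tdj] -> 7 lines: wgl snl ebyw tdj nrda wnhgj fzaa
Hunk 2: at line 2 remove [tdj] add [bfc,kbb] -> 8 lines: wgl snl ebyw bfc kbb nrda wnhgj fzaa
Hunk 3: at line 1 remove [ebyw,bfc,kbb] add [bvk,djetx,zyrqk] -> 8 lines: wgl snl bvk djetx zyrqk nrda wnhgj fzaa
Hunk 4: at line 1 remove [snl] add [vmbrx] -> 8 lines: wgl vmbrx bvk djetx zyrqk nrda wnhgj fzaa
Final line count: 8

Answer: 8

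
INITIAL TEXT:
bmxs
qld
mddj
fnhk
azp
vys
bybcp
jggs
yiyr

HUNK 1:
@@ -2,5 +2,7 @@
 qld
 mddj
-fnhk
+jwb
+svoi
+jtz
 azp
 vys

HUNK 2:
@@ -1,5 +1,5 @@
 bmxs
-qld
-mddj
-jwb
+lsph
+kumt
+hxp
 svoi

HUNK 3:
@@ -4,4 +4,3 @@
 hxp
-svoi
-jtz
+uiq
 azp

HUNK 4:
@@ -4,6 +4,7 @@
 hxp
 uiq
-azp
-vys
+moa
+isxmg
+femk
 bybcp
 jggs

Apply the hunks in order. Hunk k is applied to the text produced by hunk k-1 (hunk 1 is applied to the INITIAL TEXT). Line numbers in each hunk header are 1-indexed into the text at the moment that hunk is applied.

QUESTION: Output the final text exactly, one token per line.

Hunk 1: at line 2 remove [fnhk] add [jwb,svoi,jtz] -> 11 lines: bmxs qld mddj jwb svoi jtz azp vys bybcp jggs yiyr
Hunk 2: at line 1 remove [qld,mddj,jwb] add [lsph,kumt,hxp] -> 11 lines: bmxs lsph kumt hxp svoi jtz azp vys bybcp jggs yiyr
Hunk 3: at line 4 remove [svoi,jtz] add [uiq] -> 10 lines: bmxs lsph kumt hxp uiq azp vys bybcp jggs yiyr
Hunk 4: at line 4 remove [azp,vys] add [moa,isxmg,femk] -> 11 lines: bmxs lsph kumt hxp uiq moa isxmg femk bybcp jggs yiyr

Answer: bmxs
lsph
kumt
hxp
uiq
moa
isxmg
femk
bybcp
jggs
yiyr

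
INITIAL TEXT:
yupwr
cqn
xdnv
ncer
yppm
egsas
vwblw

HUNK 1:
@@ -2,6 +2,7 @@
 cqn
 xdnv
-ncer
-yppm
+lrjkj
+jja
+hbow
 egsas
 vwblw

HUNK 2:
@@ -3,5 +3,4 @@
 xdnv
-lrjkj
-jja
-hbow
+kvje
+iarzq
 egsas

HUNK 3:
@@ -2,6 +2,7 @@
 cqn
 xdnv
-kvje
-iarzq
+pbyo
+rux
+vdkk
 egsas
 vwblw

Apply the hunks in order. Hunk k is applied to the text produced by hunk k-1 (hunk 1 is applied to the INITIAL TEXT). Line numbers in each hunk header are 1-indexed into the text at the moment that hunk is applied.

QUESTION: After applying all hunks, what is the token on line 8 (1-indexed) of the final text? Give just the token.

Hunk 1: at line 2 remove [ncer,yppm] add [lrjkj,jja,hbow] -> 8 lines: yupwr cqn xdnv lrjkj jja hbow egsas vwblw
Hunk 2: at line 3 remove [lrjkj,jja,hbow] add [kvje,iarzq] -> 7 lines: yupwr cqn xdnv kvje iarzq egsas vwblw
Hunk 3: at line 2 remove [kvje,iarzq] add [pbyo,rux,vdkk] -> 8 lines: yupwr cqn xdnv pbyo rux vdkk egsas vwblw
Final line 8: vwblw

Answer: vwblw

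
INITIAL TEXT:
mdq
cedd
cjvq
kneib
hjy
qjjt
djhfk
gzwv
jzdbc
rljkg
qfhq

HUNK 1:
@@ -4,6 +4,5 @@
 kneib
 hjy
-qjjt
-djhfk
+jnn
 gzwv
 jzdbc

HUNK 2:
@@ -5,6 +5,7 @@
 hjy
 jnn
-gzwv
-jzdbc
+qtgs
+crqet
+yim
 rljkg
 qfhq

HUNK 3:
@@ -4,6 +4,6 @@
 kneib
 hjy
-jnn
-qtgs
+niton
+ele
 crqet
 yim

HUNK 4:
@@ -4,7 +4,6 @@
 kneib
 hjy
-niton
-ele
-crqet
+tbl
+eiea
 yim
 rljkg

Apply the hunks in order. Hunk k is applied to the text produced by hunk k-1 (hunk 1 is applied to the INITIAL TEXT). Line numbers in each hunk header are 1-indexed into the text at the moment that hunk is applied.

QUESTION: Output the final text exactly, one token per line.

Answer: mdq
cedd
cjvq
kneib
hjy
tbl
eiea
yim
rljkg
qfhq

Derivation:
Hunk 1: at line 4 remove [qjjt,djhfk] add [jnn] -> 10 lines: mdq cedd cjvq kneib hjy jnn gzwv jzdbc rljkg qfhq
Hunk 2: at line 5 remove [gzwv,jzdbc] add [qtgs,crqet,yim] -> 11 lines: mdq cedd cjvq kneib hjy jnn qtgs crqet yim rljkg qfhq
Hunk 3: at line 4 remove [jnn,qtgs] add [niton,ele] -> 11 lines: mdq cedd cjvq kneib hjy niton ele crqet yim rljkg qfhq
Hunk 4: at line 4 remove [niton,ele,crqet] add [tbl,eiea] -> 10 lines: mdq cedd cjvq kneib hjy tbl eiea yim rljkg qfhq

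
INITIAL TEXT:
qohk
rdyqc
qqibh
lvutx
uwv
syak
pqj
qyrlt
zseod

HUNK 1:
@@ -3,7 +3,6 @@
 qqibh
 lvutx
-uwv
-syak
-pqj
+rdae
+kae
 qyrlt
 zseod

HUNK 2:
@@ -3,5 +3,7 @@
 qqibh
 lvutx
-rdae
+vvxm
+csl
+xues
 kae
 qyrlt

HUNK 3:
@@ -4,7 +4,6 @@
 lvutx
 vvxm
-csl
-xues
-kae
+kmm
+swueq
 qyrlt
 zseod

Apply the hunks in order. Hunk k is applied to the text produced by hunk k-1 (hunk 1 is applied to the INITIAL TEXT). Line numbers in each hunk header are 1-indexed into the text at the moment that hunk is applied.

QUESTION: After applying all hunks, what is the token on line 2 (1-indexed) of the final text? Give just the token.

Hunk 1: at line 3 remove [uwv,syak,pqj] add [rdae,kae] -> 8 lines: qohk rdyqc qqibh lvutx rdae kae qyrlt zseod
Hunk 2: at line 3 remove [rdae] add [vvxm,csl,xues] -> 10 lines: qohk rdyqc qqibh lvutx vvxm csl xues kae qyrlt zseod
Hunk 3: at line 4 remove [csl,xues,kae] add [kmm,swueq] -> 9 lines: qohk rdyqc qqibh lvutx vvxm kmm swueq qyrlt zseod
Final line 2: rdyqc

Answer: rdyqc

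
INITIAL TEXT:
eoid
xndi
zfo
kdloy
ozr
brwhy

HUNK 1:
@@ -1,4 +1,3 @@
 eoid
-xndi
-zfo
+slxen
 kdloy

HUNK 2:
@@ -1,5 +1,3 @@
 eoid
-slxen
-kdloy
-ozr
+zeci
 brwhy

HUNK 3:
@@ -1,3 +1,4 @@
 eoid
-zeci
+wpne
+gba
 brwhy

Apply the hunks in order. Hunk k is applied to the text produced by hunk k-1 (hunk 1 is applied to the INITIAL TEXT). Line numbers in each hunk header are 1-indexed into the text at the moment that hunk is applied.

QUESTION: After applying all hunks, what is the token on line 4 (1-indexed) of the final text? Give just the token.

Hunk 1: at line 1 remove [xndi,zfo] add [slxen] -> 5 lines: eoid slxen kdloy ozr brwhy
Hunk 2: at line 1 remove [slxen,kdloy,ozr] add [zeci] -> 3 lines: eoid zeci brwhy
Hunk 3: at line 1 remove [zeci] add [wpne,gba] -> 4 lines: eoid wpne gba brwhy
Final line 4: brwhy

Answer: brwhy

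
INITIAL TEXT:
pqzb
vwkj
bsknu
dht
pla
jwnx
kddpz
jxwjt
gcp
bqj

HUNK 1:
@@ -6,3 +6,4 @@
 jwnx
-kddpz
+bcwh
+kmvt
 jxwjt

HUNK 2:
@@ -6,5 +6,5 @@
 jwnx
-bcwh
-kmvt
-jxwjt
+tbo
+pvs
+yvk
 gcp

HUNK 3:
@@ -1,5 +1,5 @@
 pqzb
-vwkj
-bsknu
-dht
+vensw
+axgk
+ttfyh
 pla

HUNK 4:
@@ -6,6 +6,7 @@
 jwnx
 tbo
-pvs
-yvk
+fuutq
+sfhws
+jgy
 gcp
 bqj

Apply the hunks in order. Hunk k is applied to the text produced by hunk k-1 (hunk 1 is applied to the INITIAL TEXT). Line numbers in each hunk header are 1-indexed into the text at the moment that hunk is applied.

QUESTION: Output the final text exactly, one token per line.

Hunk 1: at line 6 remove [kddpz] add [bcwh,kmvt] -> 11 lines: pqzb vwkj bsknu dht pla jwnx bcwh kmvt jxwjt gcp bqj
Hunk 2: at line 6 remove [bcwh,kmvt,jxwjt] add [tbo,pvs,yvk] -> 11 lines: pqzb vwkj bsknu dht pla jwnx tbo pvs yvk gcp bqj
Hunk 3: at line 1 remove [vwkj,bsknu,dht] add [vensw,axgk,ttfyh] -> 11 lines: pqzb vensw axgk ttfyh pla jwnx tbo pvs yvk gcp bqj
Hunk 4: at line 6 remove [pvs,yvk] add [fuutq,sfhws,jgy] -> 12 lines: pqzb vensw axgk ttfyh pla jwnx tbo fuutq sfhws jgy gcp bqj

Answer: pqzb
vensw
axgk
ttfyh
pla
jwnx
tbo
fuutq
sfhws
jgy
gcp
bqj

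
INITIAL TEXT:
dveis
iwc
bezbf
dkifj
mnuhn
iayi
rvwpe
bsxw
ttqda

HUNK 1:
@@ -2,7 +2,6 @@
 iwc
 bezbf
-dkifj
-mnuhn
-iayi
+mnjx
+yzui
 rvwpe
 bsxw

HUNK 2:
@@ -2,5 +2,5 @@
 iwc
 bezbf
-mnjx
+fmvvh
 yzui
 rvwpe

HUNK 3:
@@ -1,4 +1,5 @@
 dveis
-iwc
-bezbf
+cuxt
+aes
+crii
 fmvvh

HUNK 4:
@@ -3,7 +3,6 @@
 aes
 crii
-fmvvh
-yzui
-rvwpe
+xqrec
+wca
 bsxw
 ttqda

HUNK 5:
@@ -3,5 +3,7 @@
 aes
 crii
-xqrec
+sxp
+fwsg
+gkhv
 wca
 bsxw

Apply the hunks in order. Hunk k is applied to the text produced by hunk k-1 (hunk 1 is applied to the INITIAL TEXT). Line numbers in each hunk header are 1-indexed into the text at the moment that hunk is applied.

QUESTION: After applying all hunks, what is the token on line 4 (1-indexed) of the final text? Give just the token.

Hunk 1: at line 2 remove [dkifj,mnuhn,iayi] add [mnjx,yzui] -> 8 lines: dveis iwc bezbf mnjx yzui rvwpe bsxw ttqda
Hunk 2: at line 2 remove [mnjx] add [fmvvh] -> 8 lines: dveis iwc bezbf fmvvh yzui rvwpe bsxw ttqda
Hunk 3: at line 1 remove [iwc,bezbf] add [cuxt,aes,crii] -> 9 lines: dveis cuxt aes crii fmvvh yzui rvwpe bsxw ttqda
Hunk 4: at line 3 remove [fmvvh,yzui,rvwpe] add [xqrec,wca] -> 8 lines: dveis cuxt aes crii xqrec wca bsxw ttqda
Hunk 5: at line 3 remove [xqrec] add [sxp,fwsg,gkhv] -> 10 lines: dveis cuxt aes crii sxp fwsg gkhv wca bsxw ttqda
Final line 4: crii

Answer: crii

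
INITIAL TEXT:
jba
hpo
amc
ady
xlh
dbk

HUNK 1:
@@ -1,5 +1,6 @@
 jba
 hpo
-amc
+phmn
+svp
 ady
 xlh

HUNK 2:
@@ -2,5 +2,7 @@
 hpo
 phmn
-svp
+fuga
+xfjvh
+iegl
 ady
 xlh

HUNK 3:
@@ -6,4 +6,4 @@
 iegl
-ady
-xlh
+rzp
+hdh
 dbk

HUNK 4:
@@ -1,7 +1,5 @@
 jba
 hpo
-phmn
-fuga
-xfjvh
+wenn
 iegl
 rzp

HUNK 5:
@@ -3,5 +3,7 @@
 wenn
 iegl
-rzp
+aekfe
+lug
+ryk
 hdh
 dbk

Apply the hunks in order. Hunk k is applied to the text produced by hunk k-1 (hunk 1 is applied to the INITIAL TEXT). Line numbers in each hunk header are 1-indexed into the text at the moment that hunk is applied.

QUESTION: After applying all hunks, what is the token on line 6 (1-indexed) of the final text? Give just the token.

Hunk 1: at line 1 remove [amc] add [phmn,svp] -> 7 lines: jba hpo phmn svp ady xlh dbk
Hunk 2: at line 2 remove [svp] add [fuga,xfjvh,iegl] -> 9 lines: jba hpo phmn fuga xfjvh iegl ady xlh dbk
Hunk 3: at line 6 remove [ady,xlh] add [rzp,hdh] -> 9 lines: jba hpo phmn fuga xfjvh iegl rzp hdh dbk
Hunk 4: at line 1 remove [phmn,fuga,xfjvh] add [wenn] -> 7 lines: jba hpo wenn iegl rzp hdh dbk
Hunk 5: at line 3 remove [rzp] add [aekfe,lug,ryk] -> 9 lines: jba hpo wenn iegl aekfe lug ryk hdh dbk
Final line 6: lug

Answer: lug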